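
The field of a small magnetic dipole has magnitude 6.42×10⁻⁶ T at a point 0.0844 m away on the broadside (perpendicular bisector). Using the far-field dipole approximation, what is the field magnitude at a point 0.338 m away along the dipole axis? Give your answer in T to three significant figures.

Dipole fields scale as 1/r³ in the far field.
The axial field is twice the equatorial field at the same r, so the geometry factor is 2/1.
B₂ = B₁ · (2/1) · (r₁/r₂)³ = 6.42×10⁻⁶ · 2 · (0.0844/0.338)³.
(r₁/r₂)³ = (0.2497)³ = 0.01557.
B₂ ≈ 1.999×10⁻⁷ T.

B ≈ 2.00×10⁻⁷ T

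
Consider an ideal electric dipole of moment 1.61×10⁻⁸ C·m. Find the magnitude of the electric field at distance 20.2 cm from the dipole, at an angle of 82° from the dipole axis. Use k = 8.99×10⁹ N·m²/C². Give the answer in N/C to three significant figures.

At angle θ the dipole field magnitude is E = (kp/r³)·√(1 + 3cos²θ).
kp/r³ = (8.99×10⁹)(1.61×10⁻⁸) / (0.202)³ = 1.756×10⁴ N/C.
√(1 + 3cos²82°) = √(1 + 3·0.0194) = √1.0581 ≈ 1.0286.
E ≈ 1.756×10⁴ × 1.029 = 1.806×10⁴ N/C.

E ≈ 1.81×10⁴ N/C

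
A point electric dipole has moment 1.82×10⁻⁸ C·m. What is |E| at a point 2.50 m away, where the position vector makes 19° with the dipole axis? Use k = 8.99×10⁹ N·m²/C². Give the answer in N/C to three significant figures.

E ≈ 20.1 N/C

At angle θ the dipole field magnitude is E = (kp/r³)·√(1 + 3cos²θ).
kp/r³ = (8.99×10⁹)(1.82×10⁻⁸) / (2.50)³ = 10.47 N/C.
√(1 + 3cos²19°) = √(1 + 3·0.8940) = √3.6820 ≈ 1.9189.
E ≈ 10.47 × 1.919 = 20.09 N/C.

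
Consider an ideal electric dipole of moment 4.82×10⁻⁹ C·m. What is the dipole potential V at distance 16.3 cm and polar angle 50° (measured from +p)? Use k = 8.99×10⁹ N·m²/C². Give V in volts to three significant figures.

The dipole potential is V = kp cosθ / r².
V = (8.99×10⁹)(4.82×10⁻⁹)·cos50° / (0.163)² = 1048 V.

V ≈ 1050 V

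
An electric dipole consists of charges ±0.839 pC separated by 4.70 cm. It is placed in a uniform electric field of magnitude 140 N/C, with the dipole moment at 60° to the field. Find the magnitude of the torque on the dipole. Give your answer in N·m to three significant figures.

τ ≈ 4.78×10⁻¹² N·m

Dipole moment p = qd = (8.39×10⁻¹³ C)(0.0470 m) = 3.943×10⁻¹⁴ C·m.
Torque on an electric dipole: τ = pE sinθ.
τ = (3.943×10⁻¹⁴)(140)·sin60° = 4.781×10⁻¹² N·m.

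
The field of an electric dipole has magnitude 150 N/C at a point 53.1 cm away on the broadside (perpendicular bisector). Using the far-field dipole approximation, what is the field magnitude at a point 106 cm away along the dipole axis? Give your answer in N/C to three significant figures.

Dipole fields scale as 1/r³ in the far field.
The axial field is twice the equatorial field at the same r, so the geometry factor is 2/1.
E₂ = E₁ · (2/1) · (r₁/r₂)³ = 150 · 2 · (53.1/106)³.
(r₁/r₂)³ = (0.5009)³ = 0.1257.
E₂ ≈ 37.71 N/C.

E ≈ 37.7 N/C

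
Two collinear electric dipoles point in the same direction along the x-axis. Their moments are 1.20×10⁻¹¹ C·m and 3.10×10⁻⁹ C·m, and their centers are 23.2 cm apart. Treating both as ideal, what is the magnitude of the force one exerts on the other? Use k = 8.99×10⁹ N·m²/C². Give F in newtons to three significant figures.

On-axis field of dipole 1 at distance r: E = 2kp₁/r³. Force on dipole 2 is F = p₂·dE/dr (gradient along axis).
dE/dr = −6kp₁/r⁴, so |F| = 6kp₁p₂/r⁴ (attractive for aligned moments).
F = 6(8.99×10⁹)(1.20×10⁻¹¹)(3.10×10⁻⁹)/(0.232)⁴ = 6.926×10⁻⁷ N.

F ≈ 6.93×10⁻⁷ N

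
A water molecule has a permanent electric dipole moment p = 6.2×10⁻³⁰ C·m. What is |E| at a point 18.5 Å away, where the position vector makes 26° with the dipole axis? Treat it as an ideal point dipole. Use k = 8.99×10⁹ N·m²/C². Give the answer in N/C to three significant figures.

At angle θ the dipole field magnitude is E = (kp/r³)·√(1 + 3cos²θ).
kp/r³ = (8.99×10⁹)(6.20×10⁻³⁰) / (1.85×10⁻⁹)³ = 8.803×10⁶ N/C.
√(1 + 3cos²26°) = √(1 + 3·0.8078) = √3.4235 ≈ 1.8503.
E ≈ 8.803×10⁶ × 1.850 = 1.629×10⁷ N/C.

E ≈ 1.63×10⁷ N/C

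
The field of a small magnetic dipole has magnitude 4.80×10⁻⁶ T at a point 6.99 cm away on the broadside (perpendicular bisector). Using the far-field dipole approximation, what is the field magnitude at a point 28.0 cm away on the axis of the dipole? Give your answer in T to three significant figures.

B ≈ 1.49×10⁻⁷ T

Dipole fields scale as 1/r³ in the far field.
The axial field is twice the equatorial field at the same r, so the geometry factor is 2/1.
B₂ = B₁ · (2/1) · (r₁/r₂)³ = 4.80×10⁻⁶ · 2 · (6.99/28.0)³.
(r₁/r₂)³ = (0.2496)³ = 0.01556.
B₂ ≈ 1.494×10⁻⁷ T.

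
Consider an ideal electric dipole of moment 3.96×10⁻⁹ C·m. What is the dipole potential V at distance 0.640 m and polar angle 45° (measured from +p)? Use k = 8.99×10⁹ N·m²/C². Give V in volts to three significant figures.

V ≈ 61.5 V

The dipole potential is V = kp cosθ / r².
V = (8.99×10⁹)(3.96×10⁻⁹)·cos45° / (0.640)² = 61.46 V.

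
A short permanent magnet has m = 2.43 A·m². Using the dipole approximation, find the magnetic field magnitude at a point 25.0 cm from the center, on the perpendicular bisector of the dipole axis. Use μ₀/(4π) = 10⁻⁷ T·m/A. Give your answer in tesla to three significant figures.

B ≈ 1.56×10⁻⁵ T

In the equatorial plane B = (μ₀/4π)·m/r³ (half the axial value).
B = (10⁻⁷)·(2.43) / (0.250)³ = 1.555×10⁻⁵ T.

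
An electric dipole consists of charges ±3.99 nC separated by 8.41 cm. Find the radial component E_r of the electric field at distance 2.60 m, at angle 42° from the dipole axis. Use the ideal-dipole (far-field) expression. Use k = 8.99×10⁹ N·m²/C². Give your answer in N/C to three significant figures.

E_r ≈ 0.255 N/C

Dipole moment p = qd = (3.99×10⁻⁹ C)(0.0841 m) = 3.356×10⁻¹⁰ C·m.
For a dipole, E_r = (2kp cosθ)/r³.
kp/r³ = (8.99×10⁹)(3.356×10⁻¹⁰)/(2.60)³ = 0.1717 N/C.
E_r = 2·0.1717·cos42° = 0.2551 N/C.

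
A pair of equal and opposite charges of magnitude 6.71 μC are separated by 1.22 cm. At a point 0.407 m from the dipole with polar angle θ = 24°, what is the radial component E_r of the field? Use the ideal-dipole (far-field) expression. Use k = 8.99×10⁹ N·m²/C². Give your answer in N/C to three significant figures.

E_r ≈ 1.99×10⁴ N/C

Dipole moment p = qd = (6.71×10⁻⁶ C)(0.0122 m) = 8.186×10⁻⁸ C·m.
For a dipole, E_r = (2kp cosθ)/r³.
kp/r³ = (8.99×10⁹)(8.186×10⁻⁸)/(0.407)³ = 1.092×10⁴ N/C.
E_r = 2·1.092×10⁴·cos24° = 1.994×10⁴ N/C.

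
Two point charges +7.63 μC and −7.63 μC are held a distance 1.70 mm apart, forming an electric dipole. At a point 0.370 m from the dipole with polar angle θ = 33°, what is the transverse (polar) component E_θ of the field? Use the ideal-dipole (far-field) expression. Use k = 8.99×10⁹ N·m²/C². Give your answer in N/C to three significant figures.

Dipole moment p = qd = (7.63×10⁻⁶ C)(0.00170 m) = 1.297×10⁻⁸ C·m.
For a dipole, E_θ = (kp sinθ)/r³.
kp/r³ = (8.99×10⁹)(1.297×10⁻⁸)/(0.370)³ = 2302 N/C.
E_θ = 2302·sin33° = 1254 N/C.

E_θ ≈ 1250 N/C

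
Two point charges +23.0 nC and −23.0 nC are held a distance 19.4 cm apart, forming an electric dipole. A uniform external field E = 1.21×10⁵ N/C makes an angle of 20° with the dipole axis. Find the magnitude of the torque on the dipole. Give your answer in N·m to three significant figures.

Dipole moment p = qd = (2.30×10⁻⁸ C)(0.194 m) = 4.462×10⁻⁹ C·m.
Torque on an electric dipole: τ = pE sinθ.
τ = (4.462×10⁻⁹)(1.21×10⁵)·sin20° = 1.847×10⁻⁴ N·m.

τ ≈ 1.85×10⁻⁴ N·m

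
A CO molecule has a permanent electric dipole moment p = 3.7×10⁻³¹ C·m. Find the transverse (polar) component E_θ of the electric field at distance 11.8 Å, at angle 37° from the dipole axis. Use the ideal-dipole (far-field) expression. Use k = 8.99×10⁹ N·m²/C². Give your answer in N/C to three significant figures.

E_θ ≈ 1.22×10⁶ N/C

For a dipole, E_θ = (kp sinθ)/r³.
kp/r³ = (8.99×10⁹)(3.70×10⁻³¹)/(1.18×10⁻⁹)³ = 2.024×10⁶ N/C.
E_θ = 2.024×10⁶·sin37° = 1.218×10⁶ N/C.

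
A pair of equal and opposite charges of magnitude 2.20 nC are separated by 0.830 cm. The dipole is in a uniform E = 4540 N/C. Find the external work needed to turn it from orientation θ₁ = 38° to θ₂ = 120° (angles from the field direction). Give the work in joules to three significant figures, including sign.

W ≈ 1.07×10⁻⁷ J

Dipole moment p = qd = (2.20×10⁻⁹ C)(0.00830 m) = 1.826×10⁻¹¹ C·m.
W_ext = ΔU = U(θ₂) − U(θ₁) = −pE cosθ₂ − (−pE cosθ₁) = pE(cosθ₁ − cosθ₂).
W = (1.826×10⁻¹¹)(4540)·(cos38° − cos120°) = (8.290×10⁻⁸)·(+1.2880) = 1.068×10⁻⁷ J.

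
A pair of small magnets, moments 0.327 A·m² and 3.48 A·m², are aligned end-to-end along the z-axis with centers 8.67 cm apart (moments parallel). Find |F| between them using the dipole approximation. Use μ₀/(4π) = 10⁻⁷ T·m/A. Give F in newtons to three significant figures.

F ≈ 0.0121 N

On-axis B of dipole 1: B = (μ₀/4π)·2m₁/r³. Force on dipole 2: F = m₂·dB/dr.
dB/dr = −(μ₀/4π)·6m₁/r⁴, so |F| = (μ₀/4π)·6m₁m₂/r⁴.
F = 6(10⁻⁷)(0.327)(3.48)/(0.0867)⁴ = 0.01208 N.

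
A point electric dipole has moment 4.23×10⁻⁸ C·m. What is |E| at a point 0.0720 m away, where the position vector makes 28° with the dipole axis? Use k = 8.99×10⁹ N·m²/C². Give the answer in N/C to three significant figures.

At angle θ the dipole field magnitude is E = (kp/r³)·√(1 + 3cos²θ).
kp/r³ = (8.99×10⁹)(4.23×10⁻⁸) / (0.0720)³ = 1.019×10⁶ N/C.
√(1 + 3cos²28°) = √(1 + 3·0.7796) = √3.3388 ≈ 1.8272.
E ≈ 1.019×10⁶ × 1.827 = 1.862×10⁶ N/C.

E ≈ 1.86×10⁶ N/C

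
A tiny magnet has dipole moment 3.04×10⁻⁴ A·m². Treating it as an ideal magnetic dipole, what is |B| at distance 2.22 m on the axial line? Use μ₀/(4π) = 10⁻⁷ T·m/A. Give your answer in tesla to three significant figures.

B ≈ 5.56×10⁻¹² T

On axis B = (μ₀/4π)·2m/r³.
B = 2·(10⁻⁷)·(3.04×10⁻⁴) / (2.22)³ = 5.557×10⁻¹² T.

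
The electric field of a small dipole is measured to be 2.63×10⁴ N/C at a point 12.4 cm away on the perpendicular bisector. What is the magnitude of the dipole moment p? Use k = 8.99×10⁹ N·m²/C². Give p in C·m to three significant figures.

In the equatorial plane E = kp/r³, so p = Er³/(k).
p = (2.63×10⁴)·(0.124)³ / (8.99×10⁹) = 5.578×10⁻⁹ C·m.

p ≈ 5.58×10⁻⁹ C·m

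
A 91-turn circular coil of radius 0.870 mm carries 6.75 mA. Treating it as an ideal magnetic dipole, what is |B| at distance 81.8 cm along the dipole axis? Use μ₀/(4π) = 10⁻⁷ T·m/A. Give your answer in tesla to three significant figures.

m = NIA = NIπa² = 91·(0.00675)·π·(8.70×10⁻⁴)² = 1.461×10⁻⁶ A·m².
On axis B = (μ₀/4π)·2m/r³.
B = 2·(10⁻⁷)·(1.461×10⁻⁶) / (0.818)³ = 5.339×10⁻¹³ T.

B ≈ 5.34×10⁻¹³ T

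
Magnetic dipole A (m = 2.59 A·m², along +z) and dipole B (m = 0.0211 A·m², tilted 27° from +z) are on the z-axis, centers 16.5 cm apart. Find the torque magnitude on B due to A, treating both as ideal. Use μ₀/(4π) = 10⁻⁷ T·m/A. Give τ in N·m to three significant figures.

τ ≈ 1.10×10⁻⁶ N·m

Dipole B is on the axis of dipole A, so B₁ there is axial: B₁ = (μ₀/4π)·2m₁/r³ along +z.
B₁ = 2(10⁻⁷)(2.59)/(0.165)³ = 1.153×10⁻⁴ T.
τ = m₂ B₁ sinθ.
τ = (0.0211)(1.153×10⁻⁴)·sin27° = 1.105×10⁻⁶ N·m.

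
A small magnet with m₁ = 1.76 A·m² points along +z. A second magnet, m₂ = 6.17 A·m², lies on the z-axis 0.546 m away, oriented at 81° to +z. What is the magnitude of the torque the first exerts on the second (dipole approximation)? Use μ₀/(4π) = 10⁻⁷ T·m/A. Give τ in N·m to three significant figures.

Dipole B is on the axis of dipole A, so B₁ there is axial: B₁ = (μ₀/4π)·2m₁/r³ along +z.
B₁ = 2(10⁻⁷)(1.76)/(0.546)³ = 2.163×10⁻⁶ T.
τ = m₂ B₁ sinθ.
τ = (6.17)(2.163×10⁻⁶)·sin81° = 1.318×10⁻⁵ N·m.

τ ≈ 1.32×10⁻⁵ N·m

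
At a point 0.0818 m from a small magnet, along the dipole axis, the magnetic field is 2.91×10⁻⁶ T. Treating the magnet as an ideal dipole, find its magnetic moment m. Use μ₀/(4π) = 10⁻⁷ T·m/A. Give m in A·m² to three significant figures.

m ≈ 0.00796 A·m²

On axis B = (μ₀/4π)·2m/r³, so m = Br³·4π/(μ₀·2).
m = (2.91×10⁻⁶)·(0.0818)³ / (2·10⁻⁷) = 0.007964 A·m².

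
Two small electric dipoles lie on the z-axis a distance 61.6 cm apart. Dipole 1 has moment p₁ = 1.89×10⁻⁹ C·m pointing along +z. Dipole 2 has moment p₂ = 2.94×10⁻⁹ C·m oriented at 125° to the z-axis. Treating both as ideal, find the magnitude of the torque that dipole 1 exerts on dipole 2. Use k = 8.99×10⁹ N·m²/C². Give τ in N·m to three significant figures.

τ ≈ 3.50×10⁻⁷ N·m

The second dipole sits on the axis of the first, so the field there is axial: E₁ = 2kp₁/r³ along +z.
E₁ = 2(8.99×10⁹)(1.89×10⁻⁹)/(0.616)³ = 145.4 N/C.
Torque on the second dipole: τ = p₂ E₁ sinθ.
τ = (2.94×10⁻⁹)(145.4)·sin125° = 3.501×10⁻⁷ N·m.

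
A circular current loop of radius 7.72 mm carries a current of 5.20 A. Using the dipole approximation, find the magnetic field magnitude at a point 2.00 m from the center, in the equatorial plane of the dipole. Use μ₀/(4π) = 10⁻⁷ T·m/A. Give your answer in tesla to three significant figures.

B ≈ 1.22×10⁻¹¹ T

Magnetic moment m = IA = Iπa² = (5.20)·π·(0.00772)² = 9.736×10⁻⁴ A·m².
In the equatorial plane B = (μ₀/4π)·m/r³ (half the axial value).
B = (10⁻⁷)·(9.736×10⁻⁴) / (2.00)³ = 1.217×10⁻¹¹ T.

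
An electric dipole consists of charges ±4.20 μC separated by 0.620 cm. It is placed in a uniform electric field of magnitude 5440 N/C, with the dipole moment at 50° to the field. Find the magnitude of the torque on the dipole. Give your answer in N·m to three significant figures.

Dipole moment p = qd = (4.20×10⁻⁶ C)(0.00620 m) = 2.604×10⁻⁸ C·m.
Torque on an electric dipole: τ = pE sinθ.
τ = (2.604×10⁻⁸)(5440)·sin50° = 1.085×10⁻⁴ N·m.

τ ≈ 1.09×10⁻⁴ N·m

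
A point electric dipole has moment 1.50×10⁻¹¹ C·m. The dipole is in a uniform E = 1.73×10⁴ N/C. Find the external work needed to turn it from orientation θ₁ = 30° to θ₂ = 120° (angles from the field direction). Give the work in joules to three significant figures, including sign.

W_ext = ΔU = U(θ₂) − U(θ₁) = −pE cosθ₂ − (−pE cosθ₁) = pE(cosθ₁ − cosθ₂).
W = (1.50×10⁻¹¹)(1.73×10⁴)·(cos30° − cos120°) = (2.595×10⁻⁷)·(+1.3660) = 3.545×10⁻⁷ J.

W ≈ 3.54×10⁻⁷ J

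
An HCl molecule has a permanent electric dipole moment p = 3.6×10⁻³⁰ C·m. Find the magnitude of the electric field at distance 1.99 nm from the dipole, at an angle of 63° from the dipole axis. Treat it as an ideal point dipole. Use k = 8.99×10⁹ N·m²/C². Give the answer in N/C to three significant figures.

At angle θ the dipole field magnitude is E = (kp/r³)·√(1 + 3cos²θ).
kp/r³ = (8.99×10⁹)(3.60×10⁻³⁰) / (1.99×10⁻⁹)³ = 4.107×10⁶ N/C.
√(1 + 3cos²63°) = √(1 + 3·0.2061) = √1.6183 ≈ 1.2721.
E ≈ 4.107×10⁶ × 1.272 = 5.224×10⁶ N/C.

E ≈ 5.22×10⁶ N/C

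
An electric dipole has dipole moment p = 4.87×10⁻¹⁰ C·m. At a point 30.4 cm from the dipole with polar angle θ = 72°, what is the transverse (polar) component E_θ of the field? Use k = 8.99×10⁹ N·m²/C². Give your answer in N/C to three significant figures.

E_θ ≈ 148 N/C

For a dipole, E_θ = (kp sinθ)/r³.
kp/r³ = (8.99×10⁹)(4.87×10⁻¹⁰)/(0.304)³ = 155.8 N/C.
E_θ = 155.8·sin72° = 148.2 N/C.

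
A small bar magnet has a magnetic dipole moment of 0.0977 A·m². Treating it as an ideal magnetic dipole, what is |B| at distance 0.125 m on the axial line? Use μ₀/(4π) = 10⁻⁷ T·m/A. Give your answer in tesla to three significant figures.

B ≈ 1.00×10⁻⁵ T

On axis B = (μ₀/4π)·2m/r³.
B = 2·(10⁻⁷)·(0.0977) / (0.125)³ = 1.000×10⁻⁵ T.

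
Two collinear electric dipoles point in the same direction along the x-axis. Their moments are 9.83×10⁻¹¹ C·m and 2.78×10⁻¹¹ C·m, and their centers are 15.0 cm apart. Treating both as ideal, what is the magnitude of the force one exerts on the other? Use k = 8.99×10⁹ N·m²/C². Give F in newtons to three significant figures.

F ≈ 2.91×10⁻⁷ N

On-axis field of dipole 1 at distance r: E = 2kp₁/r³. Force on dipole 2 is F = p₂·dE/dr (gradient along axis).
dE/dr = −6kp₁/r⁴, so |F| = 6kp₁p₂/r⁴ (attractive for aligned moments).
F = 6(8.99×10⁹)(9.83×10⁻¹¹)(2.78×10⁻¹¹)/(0.150)⁴ = 2.912×10⁻⁷ N.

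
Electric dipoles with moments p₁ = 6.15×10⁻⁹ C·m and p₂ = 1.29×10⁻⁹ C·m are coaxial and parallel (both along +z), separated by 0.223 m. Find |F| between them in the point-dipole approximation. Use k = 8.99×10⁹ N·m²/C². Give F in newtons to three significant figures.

F ≈ 1.73×10⁻⁴ N

On-axis field of dipole 1 at distance r: E = 2kp₁/r³. Force on dipole 2 is F = p₂·dE/dr (gradient along axis).
dE/dr = −6kp₁/r⁴, so |F| = 6kp₁p₂/r⁴ (attractive for aligned moments).
F = 6(8.99×10⁹)(6.15×10⁻⁹)(1.29×10⁻⁹)/(0.223)⁴ = 1.730×10⁻⁴ N.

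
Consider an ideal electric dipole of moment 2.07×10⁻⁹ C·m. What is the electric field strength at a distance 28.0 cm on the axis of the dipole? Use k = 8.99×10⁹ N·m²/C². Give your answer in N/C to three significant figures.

On the dipole axis E = 2kp/r³.
E = 2·(8.99×10⁹)(2.07×10⁻⁹) / (0.280)³ = 1695 N/C.

E ≈ 1700 N/C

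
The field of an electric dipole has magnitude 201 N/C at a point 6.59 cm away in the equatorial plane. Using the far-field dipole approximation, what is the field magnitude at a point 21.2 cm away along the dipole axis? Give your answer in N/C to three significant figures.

Dipole fields scale as 1/r³ in the far field.
The axial field is twice the equatorial field at the same r, so the geometry factor is 2/1.
E₂ = E₁ · (2/1) · (r₁/r₂)³ = 201 · 2 · (6.59/21.2)³.
(r₁/r₂)³ = (0.3108)³ = 0.03004.
E₂ ≈ 12.07 N/C.

E ≈ 12.1 N/C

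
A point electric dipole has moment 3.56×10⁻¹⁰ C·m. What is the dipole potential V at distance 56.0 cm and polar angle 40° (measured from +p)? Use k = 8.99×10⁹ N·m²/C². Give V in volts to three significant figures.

The dipole potential is V = kp cosθ / r².
V = (8.99×10⁹)(3.56×10⁻¹⁰)·cos40° / (0.560)² = 7.818 V.

V ≈ 7.82 V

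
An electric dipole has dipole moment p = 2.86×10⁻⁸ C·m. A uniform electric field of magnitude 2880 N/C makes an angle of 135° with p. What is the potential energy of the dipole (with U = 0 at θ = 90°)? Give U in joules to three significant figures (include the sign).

U = −p·E = −pE cosθ.
U = −(2.86×10⁻⁸)(2880)·cos135° = 5.824×10⁻⁵ J.

U ≈ 5.82×10⁻⁵ J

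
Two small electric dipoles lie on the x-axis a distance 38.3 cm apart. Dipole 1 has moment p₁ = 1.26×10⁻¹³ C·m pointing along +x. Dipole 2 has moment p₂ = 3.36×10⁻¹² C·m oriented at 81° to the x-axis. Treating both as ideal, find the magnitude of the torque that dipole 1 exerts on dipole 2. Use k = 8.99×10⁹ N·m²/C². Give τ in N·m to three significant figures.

The second dipole sits on the axis of the first, so the field there is axial: E₁ = 2kp₁/r³ along +x.
E₁ = 2(8.99×10⁹)(1.26×10⁻¹³)/(0.383)³ = 0.04032 N/C.
Torque on the second dipole: τ = p₂ E₁ sinθ.
τ = (3.36×10⁻¹²)(0.04032)·sin81° = 1.338×10⁻¹³ N·m.

τ ≈ 1.34×10⁻¹³ N·m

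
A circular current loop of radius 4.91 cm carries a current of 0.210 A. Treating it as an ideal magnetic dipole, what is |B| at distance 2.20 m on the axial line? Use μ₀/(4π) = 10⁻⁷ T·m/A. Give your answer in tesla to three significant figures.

B ≈ 2.99×10⁻¹¹ T

Magnetic moment m = IA = Iπa² = (0.210)·π·(0.0491)² = 0.00159 A·m².
On axis B = (μ₀/4π)·2m/r³.
B = 2·(10⁻⁷)·(0.00159) / (2.20)³ = 2.986×10⁻¹¹ T.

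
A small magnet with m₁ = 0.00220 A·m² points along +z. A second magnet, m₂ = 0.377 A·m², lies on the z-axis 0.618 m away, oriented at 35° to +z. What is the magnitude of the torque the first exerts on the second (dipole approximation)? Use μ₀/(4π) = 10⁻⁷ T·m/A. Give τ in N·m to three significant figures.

Dipole B is on the axis of dipole A, so B₁ there is axial: B₁ = (μ₀/4π)·2m₁/r³ along +z.
B₁ = 2(10⁻⁷)(0.00220)/(0.618)³ = 1.864×10⁻⁹ T.
τ = m₂ B₁ sinθ.
τ = (0.377)(1.864×10⁻⁹)·sin35° = 4.031×10⁻¹⁰ N·m.

τ ≈ 4.03×10⁻¹⁰ N·m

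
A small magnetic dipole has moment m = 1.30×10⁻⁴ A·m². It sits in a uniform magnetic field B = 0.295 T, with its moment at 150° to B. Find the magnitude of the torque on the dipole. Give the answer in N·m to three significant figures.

Torque on a magnetic dipole: τ = mB sinθ.
τ = (1.30×10⁻⁴)(0.295)·sin150° = 1.917×10⁻⁵ N·m.

τ ≈ 1.92×10⁻⁵ N·m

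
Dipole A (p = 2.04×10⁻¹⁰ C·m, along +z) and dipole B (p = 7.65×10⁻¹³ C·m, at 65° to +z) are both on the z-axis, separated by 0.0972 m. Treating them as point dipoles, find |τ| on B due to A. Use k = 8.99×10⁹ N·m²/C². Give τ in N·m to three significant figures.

The second dipole sits on the axis of the first, so the field there is axial: E₁ = 2kp₁/r³ along +z.
E₁ = 2(8.99×10⁹)(2.04×10⁻¹⁰)/(0.0972)³ = 3994 N/C.
Torque on the second dipole: τ = p₂ E₁ sinθ.
τ = (7.65×10⁻¹³)(3994)·sin65° = 2.769×10⁻⁹ N·m.

τ ≈ 2.77×10⁻⁹ N·m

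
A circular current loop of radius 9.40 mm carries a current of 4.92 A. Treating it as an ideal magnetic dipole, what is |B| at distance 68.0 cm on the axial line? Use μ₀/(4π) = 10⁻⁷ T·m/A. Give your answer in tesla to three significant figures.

Magnetic moment m = IA = Iπa² = (4.92)·π·(0.00940)² = 0.001366 A·m².
On axis B = (μ₀/4π)·2m/r³.
B = 2·(10⁻⁷)·(0.001366) / (0.680)³ = 8.689×10⁻¹⁰ T.

B ≈ 8.69×10⁻¹⁰ T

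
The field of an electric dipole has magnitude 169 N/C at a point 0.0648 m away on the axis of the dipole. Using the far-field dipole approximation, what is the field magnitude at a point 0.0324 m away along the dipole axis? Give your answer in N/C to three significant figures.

E ≈ 1350 N/C

Dipole fields scale as 1/r³ in the far field; the geometry is the same at both points.
E₂ = E₁ · (r₁/r₂)³ = 169 · (0.0648/0.0324)³.
(r₁/r₂)³ = (2)³ = 8.
E₂ ≈ 1352 N/C.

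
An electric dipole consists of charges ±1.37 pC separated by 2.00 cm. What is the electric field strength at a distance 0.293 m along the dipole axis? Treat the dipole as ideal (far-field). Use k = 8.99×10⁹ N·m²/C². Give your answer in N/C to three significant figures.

E ≈ 0.0196 N/C

Dipole moment p = qd = (1.37×10⁻¹² C)(0.0200 m) = 2.74×10⁻¹⁴ C·m.
On the dipole axis E = 2kp/r³.
E = 2·(8.99×10⁹)(2.74×10⁻¹⁴) / (0.293)³ = 0.01959 N/C.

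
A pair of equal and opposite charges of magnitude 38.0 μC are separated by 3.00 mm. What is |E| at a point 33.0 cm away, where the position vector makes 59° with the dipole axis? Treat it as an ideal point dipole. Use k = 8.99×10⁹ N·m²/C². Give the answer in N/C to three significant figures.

Dipole moment p = qd = (3.80×10⁻⁵ C)(0.00300 m) = 1.14×10⁻⁷ C·m.
At angle θ the dipole field magnitude is E = (kp/r³)·√(1 + 3cos²θ).
kp/r³ = (8.99×10⁹)(1.14×10⁻⁷) / (0.330)³ = 2.852×10⁴ N/C.
√(1 + 3cos²59°) = √(1 + 3·0.2653) = √1.7958 ≈ 1.3401.
E ≈ 2.852×10⁴ × 1.340 = 3.822×10⁴ N/C.

E ≈ 3.82×10⁴ N/C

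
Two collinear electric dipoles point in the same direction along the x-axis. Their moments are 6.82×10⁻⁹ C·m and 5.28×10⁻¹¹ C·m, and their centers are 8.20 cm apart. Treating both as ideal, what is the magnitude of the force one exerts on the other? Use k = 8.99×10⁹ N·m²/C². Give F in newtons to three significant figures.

F ≈ 4.30×10⁻⁴ N

On-axis field of dipole 1 at distance r: E = 2kp₁/r³. Force on dipole 2 is F = p₂·dE/dr (gradient along axis).
dE/dr = −6kp₁/r⁴, so |F| = 6kp₁p₂/r⁴ (attractive for aligned moments).
F = 6(8.99×10⁹)(6.82×10⁻⁹)(5.28×10⁻¹¹)/(0.0820)⁴ = 4.296×10⁻⁴ N.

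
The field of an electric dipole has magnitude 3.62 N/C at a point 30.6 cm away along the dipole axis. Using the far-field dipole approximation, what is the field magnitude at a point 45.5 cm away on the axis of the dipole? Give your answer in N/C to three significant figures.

Dipole fields scale as 1/r³ in the far field; the geometry is the same at both points.
E₂ = E₁ · (r₁/r₂)³ = 3.62 · (30.6/45.5)³.
(r₁/r₂)³ = (0.6725)³ = 0.3042.
E₂ ≈ 1.101 N/C.

E ≈ 1.10 N/C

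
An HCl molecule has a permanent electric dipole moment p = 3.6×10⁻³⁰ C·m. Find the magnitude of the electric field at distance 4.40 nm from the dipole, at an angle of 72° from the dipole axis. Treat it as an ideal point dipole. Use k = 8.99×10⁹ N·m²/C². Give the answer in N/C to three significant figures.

E ≈ 4.31×10⁵ N/C

At angle θ the dipole field magnitude is E = (kp/r³)·√(1 + 3cos²θ).
kp/r³ = (8.99×10⁹)(3.60×10⁻³⁰) / (4.40×10⁻⁹)³ = 3.799×10⁵ N/C.
√(1 + 3cos²72°) = √(1 + 3·0.0955) = √1.2865 ≈ 1.1342.
E ≈ 3.799×10⁵ × 1.134 = 4.309×10⁵ N/C.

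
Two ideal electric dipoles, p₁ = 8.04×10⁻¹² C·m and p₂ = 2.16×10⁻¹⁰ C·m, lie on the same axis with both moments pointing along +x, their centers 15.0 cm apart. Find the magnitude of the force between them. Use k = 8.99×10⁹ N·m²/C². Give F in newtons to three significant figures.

On-axis field of dipole 1 at distance r: E = 2kp₁/r³. Force on dipole 2 is F = p₂·dE/dr (gradient along axis).
dE/dr = −6kp₁/r⁴, so |F| = 6kp₁p₂/r⁴ (attractive for aligned moments).
F = 6(8.99×10⁹)(8.04×10⁻¹²)(2.16×10⁻¹⁰)/(0.150)⁴ = 1.850×10⁻⁷ N.

F ≈ 1.85×10⁻⁷ N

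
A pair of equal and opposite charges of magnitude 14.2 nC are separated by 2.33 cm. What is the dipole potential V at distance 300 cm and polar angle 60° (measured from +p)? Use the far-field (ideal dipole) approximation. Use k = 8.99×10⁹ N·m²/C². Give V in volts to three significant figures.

V ≈ 0.165 V

Dipole moment p = qd = (1.42×10⁻⁸ C)(0.0233 m) = 3.309×10⁻¹⁰ C·m.
The dipole potential is V = kp cosθ / r².
V = (8.99×10⁹)(3.309×10⁻¹⁰)·cos60° / (3.00)² = 0.1653 V.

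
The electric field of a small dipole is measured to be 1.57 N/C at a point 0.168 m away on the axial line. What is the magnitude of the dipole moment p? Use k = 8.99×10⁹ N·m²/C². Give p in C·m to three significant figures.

On axis E = 2kp/r³, so p = Er³/(2k).
p = (1.57)·(0.168)³ / (2·8.99×10⁹) = 4.140×10⁻¹³ C·m.

p ≈ 4.14×10⁻¹³ C·m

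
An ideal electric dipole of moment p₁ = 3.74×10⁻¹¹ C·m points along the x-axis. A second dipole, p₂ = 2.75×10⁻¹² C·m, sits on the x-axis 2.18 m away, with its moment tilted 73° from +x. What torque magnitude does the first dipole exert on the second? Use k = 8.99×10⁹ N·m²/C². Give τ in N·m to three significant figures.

τ ≈ 1.71×10⁻¹³ N·m

The second dipole sits on the axis of the first, so the field there is axial: E₁ = 2kp₁/r³ along +x.
E₁ = 2(8.99×10⁹)(3.74×10⁻¹¹)/(2.18)³ = 0.06491 N/C.
Torque on the second dipole: τ = p₂ E₁ sinθ.
τ = (2.75×10⁻¹²)(0.06491)·sin73° = 1.707×10⁻¹³ N·m.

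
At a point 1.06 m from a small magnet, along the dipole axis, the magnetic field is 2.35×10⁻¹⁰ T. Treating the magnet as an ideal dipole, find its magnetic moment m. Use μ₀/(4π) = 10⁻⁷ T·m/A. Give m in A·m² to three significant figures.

m ≈ 0.00140 A·m²

On axis B = (μ₀/4π)·2m/r³, so m = Br³·4π/(μ₀·2).
m = (2.35×10⁻¹⁰)·(1.06)³ / (2·10⁻⁷) = 0.001399 A·m².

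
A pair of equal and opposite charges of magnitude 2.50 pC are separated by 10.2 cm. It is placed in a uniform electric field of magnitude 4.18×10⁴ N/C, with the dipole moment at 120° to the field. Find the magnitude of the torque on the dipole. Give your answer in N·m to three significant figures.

Dipole moment p = qd = (2.50×10⁻¹² C)(0.102 m) = 2.55×10⁻¹³ C·m.
Torque on an electric dipole: τ = pE sinθ.
τ = (2.55×10⁻¹³)(4.18×10⁴)·sin120° = 9.231×10⁻⁹ N·m.

τ ≈ 9.23×10⁻⁹ N·m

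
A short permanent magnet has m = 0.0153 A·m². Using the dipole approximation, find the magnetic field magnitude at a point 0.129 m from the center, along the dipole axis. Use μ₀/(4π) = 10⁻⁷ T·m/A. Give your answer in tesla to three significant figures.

B ≈ 1.43×10⁻⁶ T

On axis B = (μ₀/4π)·2m/r³.
B = 2·(10⁻⁷)·(0.0153) / (0.129)³ = 1.425×10⁻⁶ T.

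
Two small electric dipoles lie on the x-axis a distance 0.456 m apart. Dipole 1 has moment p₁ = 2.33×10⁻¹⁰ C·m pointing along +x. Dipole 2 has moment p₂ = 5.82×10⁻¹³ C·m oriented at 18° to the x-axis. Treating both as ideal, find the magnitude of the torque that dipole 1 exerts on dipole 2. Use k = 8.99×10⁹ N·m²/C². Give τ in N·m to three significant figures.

τ ≈ 7.95×10⁻¹² N·m

The second dipole sits on the axis of the first, so the field there is axial: E₁ = 2kp₁/r³ along +x.
E₁ = 2(8.99×10⁹)(2.33×10⁻¹⁰)/(0.456)³ = 44.18 N/C.
Torque on the second dipole: τ = p₂ E₁ sinθ.
τ = (5.82×10⁻¹³)(44.18)·sin18° = 7.946×10⁻¹² N·m.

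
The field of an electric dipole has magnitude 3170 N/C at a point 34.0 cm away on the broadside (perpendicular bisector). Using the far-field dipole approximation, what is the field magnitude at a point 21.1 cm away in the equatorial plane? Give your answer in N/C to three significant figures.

Dipole fields scale as 1/r³ in the far field; the geometry is the same at both points.
E₂ = E₁ · (r₁/r₂)³ = 3170 · (34.0/21.1)³.
(r₁/r₂)³ = (1.611)³ = 4.184.
E₂ ≈ 1.326×10⁴ N/C.

E ≈ 1.33×10⁴ N/C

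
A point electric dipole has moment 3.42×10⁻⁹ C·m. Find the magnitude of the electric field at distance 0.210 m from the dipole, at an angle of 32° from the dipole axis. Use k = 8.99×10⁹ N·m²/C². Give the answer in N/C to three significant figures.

E ≈ 5900 N/C

At angle θ the dipole field magnitude is E = (kp/r³)·√(1 + 3cos²θ).
kp/r³ = (8.99×10⁹)(3.42×10⁻⁹) / (0.210)³ = 3320 N/C.
√(1 + 3cos²32°) = √(1 + 3·0.7192) = √3.1576 ≈ 1.7770.
E ≈ 3320 × 1.777 = 5899 N/C.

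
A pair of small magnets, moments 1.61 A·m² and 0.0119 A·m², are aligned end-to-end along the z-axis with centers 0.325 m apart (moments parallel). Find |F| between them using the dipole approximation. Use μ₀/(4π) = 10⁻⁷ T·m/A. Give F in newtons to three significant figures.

On-axis B of dipole 1: B = (μ₀/4π)·2m₁/r³. Force on dipole 2: F = m₂·dB/dr.
dB/dr = −(μ₀/4π)·6m₁/r⁴, so |F| = (μ₀/4π)·6m₁m₂/r⁴.
F = 6(10⁻⁷)(1.61)(0.0119)/(0.325)⁴ = 1.030×10⁻⁶ N.

F ≈ 1.03×10⁻⁶ N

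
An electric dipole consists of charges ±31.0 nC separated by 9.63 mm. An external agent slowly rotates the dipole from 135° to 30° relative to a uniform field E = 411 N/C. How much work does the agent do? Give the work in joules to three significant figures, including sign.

Dipole moment p = qd = (3.10×10⁻⁸ C)(0.00963 m) = 2.985×10⁻¹⁰ C·m.
W_ext = ΔU = U(θ₂) − U(θ₁) = −pE cosθ₂ − (−pE cosθ₁) = pE(cosθ₁ − cosθ₂).
W = (2.985×10⁻¹⁰)(411)·(cos135° − cos30°) = (1.227×10⁻⁷)·(-1.5731) = -1.930×10⁻⁷ J.

W ≈ -1.93×10⁻⁷ J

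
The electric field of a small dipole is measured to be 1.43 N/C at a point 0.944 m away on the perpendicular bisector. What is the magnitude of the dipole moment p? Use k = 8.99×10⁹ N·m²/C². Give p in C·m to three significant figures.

In the equatorial plane E = kp/r³, so p = Er³/(k).
p = (1.43)·(0.944)³ / (8.99×10⁹) = 1.338×10⁻¹⁰ C·m.

p ≈ 1.34×10⁻¹⁰ C·m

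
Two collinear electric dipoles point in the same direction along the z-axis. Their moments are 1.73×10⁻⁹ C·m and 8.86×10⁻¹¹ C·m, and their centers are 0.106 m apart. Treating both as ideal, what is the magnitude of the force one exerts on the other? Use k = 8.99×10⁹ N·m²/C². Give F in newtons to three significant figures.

On-axis field of dipole 1 at distance r: E = 2kp₁/r³. Force on dipole 2 is F = p₂·dE/dr (gradient along axis).
dE/dr = −6kp₁/r⁴, so |F| = 6kp₁p₂/r⁴ (attractive for aligned moments).
F = 6(8.99×10⁹)(1.73×10⁻⁹)(8.86×10⁻¹¹)/(0.106)⁴ = 6.549×10⁻⁵ N.

F ≈ 6.55×10⁻⁵ N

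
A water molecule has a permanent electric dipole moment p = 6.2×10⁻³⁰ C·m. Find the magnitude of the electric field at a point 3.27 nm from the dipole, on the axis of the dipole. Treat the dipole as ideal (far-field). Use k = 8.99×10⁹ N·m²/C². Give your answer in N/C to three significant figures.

On the dipole axis E = 2kp/r³.
E = 2·(8.99×10⁹)(6.20×10⁻³⁰) / (3.27×10⁻⁹)³ = 3.188×10⁶ N/C.

E ≈ 3.19×10⁶ N/C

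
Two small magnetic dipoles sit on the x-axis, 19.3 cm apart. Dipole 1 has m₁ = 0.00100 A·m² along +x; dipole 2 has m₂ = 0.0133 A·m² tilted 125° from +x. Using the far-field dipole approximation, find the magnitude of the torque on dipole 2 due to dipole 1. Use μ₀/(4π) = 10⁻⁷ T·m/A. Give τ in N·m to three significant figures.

Dipole B is on the axis of dipole A, so B₁ there is axial: B₁ = (μ₀/4π)·2m₁/r³ along +x.
B₁ = 2(10⁻⁷)(0.00100)/(0.193)³ = 2.782×10⁻⁸ T.
τ = m₂ B₁ sinθ.
τ = (0.0133)(2.782×10⁻⁸)·sin125° = 3.031×10⁻¹⁰ N·m.

τ ≈ 3.03×10⁻¹⁰ N·m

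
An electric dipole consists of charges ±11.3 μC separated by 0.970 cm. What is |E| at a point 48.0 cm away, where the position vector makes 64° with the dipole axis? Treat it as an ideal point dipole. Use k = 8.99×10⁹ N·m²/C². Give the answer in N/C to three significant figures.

Dipole moment p = qd = (1.13×10⁻⁵ C)(0.00970 m) = 1.096×10⁻⁷ C·m.
At angle θ the dipole field magnitude is E = (kp/r³)·√(1 + 3cos²θ).
kp/r³ = (8.99×10⁹)(1.096×10⁻⁷) / (0.480)³ = 8909 N/C.
√(1 + 3cos²64°) = √(1 + 3·0.1922) = √1.5765 ≈ 1.2556.
E ≈ 8909 × 1.256 = 1.119×10⁴ N/C.

E ≈ 1.12×10⁴ N/C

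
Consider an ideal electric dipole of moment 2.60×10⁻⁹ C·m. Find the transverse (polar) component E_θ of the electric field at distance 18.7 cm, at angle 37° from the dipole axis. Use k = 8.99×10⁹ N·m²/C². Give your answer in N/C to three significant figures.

E_θ ≈ 2150 N/C

For a dipole, E_θ = (kp sinθ)/r³.
kp/r³ = (8.99×10⁹)(2.60×10⁻⁹)/(0.187)³ = 3574 N/C.
E_θ = 3574·sin37° = 2151 N/C.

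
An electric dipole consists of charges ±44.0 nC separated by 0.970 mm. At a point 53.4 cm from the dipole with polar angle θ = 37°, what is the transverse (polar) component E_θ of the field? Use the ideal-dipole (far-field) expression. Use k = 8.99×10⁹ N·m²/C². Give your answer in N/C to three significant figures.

Dipole moment p = qd = (4.40×10⁻⁸ C)(9.70×10⁻⁴ m) = 4.268×10⁻¹¹ C·m.
For a dipole, E_θ = (kp sinθ)/r³.
kp/r³ = (8.99×10⁹)(4.268×10⁻¹¹)/(0.534)³ = 2.520 N/C.
E_θ = 2.520·sin37° = 1.516 N/C.

E_θ ≈ 1.52 N/C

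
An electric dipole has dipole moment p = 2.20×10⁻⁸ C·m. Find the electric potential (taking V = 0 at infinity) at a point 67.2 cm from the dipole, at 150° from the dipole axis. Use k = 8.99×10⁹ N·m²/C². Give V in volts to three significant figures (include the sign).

The dipole potential is V = kp cosθ / r².
V = (8.99×10⁹)(2.20×10⁻⁸)·cos150° / (0.672)² = -379.3 V.

V ≈ -379 V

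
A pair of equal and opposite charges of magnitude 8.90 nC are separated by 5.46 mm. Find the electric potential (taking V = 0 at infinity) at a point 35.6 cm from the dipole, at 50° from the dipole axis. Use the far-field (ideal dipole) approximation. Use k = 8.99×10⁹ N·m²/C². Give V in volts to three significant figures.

V ≈ 2.22 V

Dipole moment p = qd = (8.90×10⁻⁹ C)(0.00546 m) = 4.859×10⁻¹¹ C·m.
The dipole potential is V = kp cosθ / r².
V = (8.99×10⁹)(4.859×10⁻¹¹)·cos50° / (0.356)² = 2.216 V.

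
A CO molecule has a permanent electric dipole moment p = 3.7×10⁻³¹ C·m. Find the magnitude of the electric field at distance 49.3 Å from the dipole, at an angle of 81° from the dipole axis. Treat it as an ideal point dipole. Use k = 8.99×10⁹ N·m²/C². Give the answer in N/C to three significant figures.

E ≈ 2.88×10⁴ N/C

At angle θ the dipole field magnitude is E = (kp/r³)·√(1 + 3cos²θ).
kp/r³ = (8.99×10⁹)(3.70×10⁻³¹) / (4.93×10⁻⁹)³ = 2.776×10⁴ N/C.
√(1 + 3cos²81°) = √(1 + 3·0.0245) = √1.0734 ≈ 1.0361.
E ≈ 2.776×10⁴ × 1.036 = 2.876×10⁴ N/C.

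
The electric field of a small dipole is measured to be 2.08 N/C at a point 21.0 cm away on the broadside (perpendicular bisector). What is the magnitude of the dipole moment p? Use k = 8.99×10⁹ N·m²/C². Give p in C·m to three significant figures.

In the equatorial plane E = kp/r³, so p = Er³/(k).
p = (2.08)·(0.210)³ / (8.99×10⁹) = 2.143×10⁻¹² C·m.

p ≈ 2.14×10⁻¹² C·m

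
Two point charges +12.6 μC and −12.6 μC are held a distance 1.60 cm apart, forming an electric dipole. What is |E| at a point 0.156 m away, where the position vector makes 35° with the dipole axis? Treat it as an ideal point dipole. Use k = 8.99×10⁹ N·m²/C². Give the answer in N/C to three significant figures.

Dipole moment p = qd = (1.26×10⁻⁵ C)(0.0160 m) = 2.016×10⁻⁷ C·m.
At angle θ the dipole field magnitude is E = (kp/r³)·√(1 + 3cos²θ).
kp/r³ = (8.99×10⁹)(2.016×10⁻⁷) / (0.156)³ = 4.774×10⁵ N/C.
√(1 + 3cos²35°) = √(1 + 3·0.6710) = √3.0130 ≈ 1.7358.
E ≈ 4.774×10⁵ × 1.736 = 8.287×10⁵ N/C.

E ≈ 8.29×10⁵ N/C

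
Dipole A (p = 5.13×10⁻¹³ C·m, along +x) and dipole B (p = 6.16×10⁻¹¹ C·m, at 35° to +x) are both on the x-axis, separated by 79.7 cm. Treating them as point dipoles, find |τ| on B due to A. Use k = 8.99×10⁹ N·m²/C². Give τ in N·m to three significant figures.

τ ≈ 6.44×10⁻¹³ N·m

The second dipole sits on the axis of the first, so the field there is axial: E₁ = 2kp₁/r³ along +x.
E₁ = 2(8.99×10⁹)(5.13×10⁻¹³)/(0.797)³ = 0.01822 N/C.
Torque on the second dipole: τ = p₂ E₁ sinθ.
τ = (6.16×10⁻¹¹)(0.01822)·sin35° = 6.437×10⁻¹³ N·m.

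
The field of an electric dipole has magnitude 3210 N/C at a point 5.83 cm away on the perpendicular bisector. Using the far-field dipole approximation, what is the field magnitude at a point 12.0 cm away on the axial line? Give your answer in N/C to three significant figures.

E ≈ 736 N/C

Dipole fields scale as 1/r³ in the far field.
The axial field is twice the equatorial field at the same r, so the geometry factor is 2/1.
E₂ = E₁ · (2/1) · (r₁/r₂)³ = 3210 · 2 · (5.83/12.0)³.
(r₁/r₂)³ = (0.4858)³ = 0.1147.
E₂ ≈ 736.2 N/C.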